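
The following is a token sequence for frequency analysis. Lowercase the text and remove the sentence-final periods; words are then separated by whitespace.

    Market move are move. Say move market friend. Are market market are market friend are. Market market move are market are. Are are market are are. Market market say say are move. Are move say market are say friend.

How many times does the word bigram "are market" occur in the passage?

6

Scanning the 38 overlapping bigram windows for "are market":
  position 9–10: are market
  position 12–13: are market
  position 15–16: are market
  position 19–20: are market
  position 23–24: are market
  position 26–27: are market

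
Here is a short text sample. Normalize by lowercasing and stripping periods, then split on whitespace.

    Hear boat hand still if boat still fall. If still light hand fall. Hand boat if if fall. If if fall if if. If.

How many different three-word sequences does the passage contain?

24 tokens → 22 trigram windows in total.
Repeated trigrams (each contributes count−1 duplicates):
  fall if if: 2
  if fall if: 2
  if if fall: 2
3 duplicate windows → 22 − 3 = 19 distinct.

19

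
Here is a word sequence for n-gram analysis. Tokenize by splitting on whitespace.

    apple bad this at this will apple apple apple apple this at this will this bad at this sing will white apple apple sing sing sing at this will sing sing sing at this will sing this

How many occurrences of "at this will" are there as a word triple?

Scanning the 35 overlapping trigram windows for "at this will":
  position 4–6: at this will
  position 12–14: at this will
  position 27–29: at this will
  position 33–35: at this will

4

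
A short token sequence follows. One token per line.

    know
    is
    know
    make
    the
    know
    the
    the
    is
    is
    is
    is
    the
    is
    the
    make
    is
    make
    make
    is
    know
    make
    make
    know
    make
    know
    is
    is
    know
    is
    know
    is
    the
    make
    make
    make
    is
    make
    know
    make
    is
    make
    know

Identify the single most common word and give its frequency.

Unigram frequencies (highest first):
  is: 14
  make: 13
  know: 10
  the: 6

"is", 14 times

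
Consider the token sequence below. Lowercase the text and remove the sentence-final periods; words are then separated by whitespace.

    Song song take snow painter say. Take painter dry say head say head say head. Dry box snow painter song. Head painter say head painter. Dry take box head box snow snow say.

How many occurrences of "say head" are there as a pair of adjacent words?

4

Scanning the 32 overlapping bigram windows for "say head":
  position 10–11: say head
  position 12–13: say head
  position 14–15: say head
  position 23–24: say head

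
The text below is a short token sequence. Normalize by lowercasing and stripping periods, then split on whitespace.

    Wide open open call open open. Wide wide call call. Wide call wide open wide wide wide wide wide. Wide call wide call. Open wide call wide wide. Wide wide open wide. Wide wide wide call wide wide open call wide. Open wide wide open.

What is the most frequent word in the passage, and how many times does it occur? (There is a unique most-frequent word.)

"wide", 26 times

Unigram frequencies (highest first):
  wide: 26
  open: 10
  call: 9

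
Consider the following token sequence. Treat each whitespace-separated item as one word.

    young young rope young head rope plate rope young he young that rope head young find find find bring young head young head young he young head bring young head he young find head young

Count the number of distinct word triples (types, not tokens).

35 tokens → 33 trigram windows in total.
Repeated trigrams (each contributes count−1 duplicates):
  bring young head: 2
  young he young: 2
  young head young: 2
3 duplicate windows → 33 − 3 = 30 distinct.

30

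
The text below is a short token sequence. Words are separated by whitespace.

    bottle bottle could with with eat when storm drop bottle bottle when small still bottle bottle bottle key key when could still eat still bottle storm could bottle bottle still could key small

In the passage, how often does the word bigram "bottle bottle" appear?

5

Scanning the 32 overlapping bigram windows for "bottle bottle":
  position 1–2: bottle bottle
  position 10–11: bottle bottle
  position 15–16: bottle bottle
  position 16–17: bottle bottle
  position 28–29: bottle bottle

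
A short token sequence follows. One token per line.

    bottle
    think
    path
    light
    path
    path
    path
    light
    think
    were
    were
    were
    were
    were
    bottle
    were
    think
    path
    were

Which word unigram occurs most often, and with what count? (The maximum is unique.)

Unigram frequencies (highest first):
  were: 7
  path: 5
  think: 3
  bottle: 2
  light: 2

"were", 7 times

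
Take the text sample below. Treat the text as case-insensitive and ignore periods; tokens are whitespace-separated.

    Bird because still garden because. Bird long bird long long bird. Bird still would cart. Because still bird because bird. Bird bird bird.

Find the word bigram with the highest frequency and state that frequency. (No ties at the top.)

"bird bird", 4 times

Bigram frequencies (highest first):
  bird bird: 4
  bird because: 2
  because still: 2
  because bird: 2
  bird long: 2
  long bird: 2
  … (8 more, each ≤ 1)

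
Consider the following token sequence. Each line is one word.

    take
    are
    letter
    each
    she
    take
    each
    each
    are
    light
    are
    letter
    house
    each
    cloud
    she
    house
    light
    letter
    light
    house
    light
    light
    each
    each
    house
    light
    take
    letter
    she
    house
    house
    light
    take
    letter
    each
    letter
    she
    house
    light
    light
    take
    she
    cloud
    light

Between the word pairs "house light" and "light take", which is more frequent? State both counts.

"house light": 5 occurrences
"light take": 3 occurrences

"house light" (5 vs 3)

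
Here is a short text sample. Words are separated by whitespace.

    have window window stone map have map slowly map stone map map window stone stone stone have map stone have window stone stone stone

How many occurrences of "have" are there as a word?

Scanning the 24 tokens for "have":
  position 1: have
  position 6: have
  position 17: have
  position 20: have

4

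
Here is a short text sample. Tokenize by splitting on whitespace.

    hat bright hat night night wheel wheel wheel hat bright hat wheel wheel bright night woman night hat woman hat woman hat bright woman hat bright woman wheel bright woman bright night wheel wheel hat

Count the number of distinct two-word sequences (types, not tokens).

18

35 tokens → 34 bigram windows in total.
Repeated bigrams (each contributes count−1 duplicates):
  hat bright: 4
  wheel wheel: 4
  bright woman: 3
  woman hat: 3
  bright hat: 2
  bright night: 2
  hat woman: 2
  night wheel: 2
  … (2 more repeated)
16 duplicate windows → 34 − 16 = 18 distinct.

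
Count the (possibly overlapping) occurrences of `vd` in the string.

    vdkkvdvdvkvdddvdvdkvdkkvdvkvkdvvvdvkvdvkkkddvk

10

Sliding a length-2 window over the 46 characters (45 positions):
  position 1–2: vd
  position 5–6: vd
  position 7–8: vd
  position 11–12: vd
  position 15–16: vd
  position 17–18: vd
  position 20–21: vd
  position 24–25: vd
  position 33–34: vd
  position 37–38: vd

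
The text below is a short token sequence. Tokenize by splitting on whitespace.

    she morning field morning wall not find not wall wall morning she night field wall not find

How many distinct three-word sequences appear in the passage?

17 tokens → 15 trigram windows in total.
Repeated trigrams (each contributes count−1 duplicates):
  wall not find: 2
1 duplicate windows → 15 − 1 = 14 distinct.

14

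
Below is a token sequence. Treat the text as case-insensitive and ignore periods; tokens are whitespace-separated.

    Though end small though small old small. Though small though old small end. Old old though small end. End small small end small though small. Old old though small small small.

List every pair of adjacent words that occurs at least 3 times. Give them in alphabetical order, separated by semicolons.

Bigram counts meeting the condition (at least 3 times):
  end small: 3
  small end: 3
  small small: 3
  small though: 4
  though small: 5

end small; small end; small small; small though; though small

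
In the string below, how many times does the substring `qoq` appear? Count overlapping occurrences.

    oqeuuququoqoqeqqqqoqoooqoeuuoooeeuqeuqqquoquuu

Sliding a length-3 window over the 46 characters (44 positions):
  position 11–13: qoq
  position 18–20: qoq

2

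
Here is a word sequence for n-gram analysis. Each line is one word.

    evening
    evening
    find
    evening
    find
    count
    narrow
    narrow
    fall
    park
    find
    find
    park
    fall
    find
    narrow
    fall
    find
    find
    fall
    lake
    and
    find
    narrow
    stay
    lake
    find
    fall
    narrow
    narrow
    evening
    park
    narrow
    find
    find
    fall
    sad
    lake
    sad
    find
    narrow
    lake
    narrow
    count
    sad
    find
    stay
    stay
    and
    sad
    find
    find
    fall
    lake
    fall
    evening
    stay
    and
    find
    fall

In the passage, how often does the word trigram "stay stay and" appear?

Scanning the 58 overlapping trigram windows for "stay stay and":
  position 47–49: stay stay and

1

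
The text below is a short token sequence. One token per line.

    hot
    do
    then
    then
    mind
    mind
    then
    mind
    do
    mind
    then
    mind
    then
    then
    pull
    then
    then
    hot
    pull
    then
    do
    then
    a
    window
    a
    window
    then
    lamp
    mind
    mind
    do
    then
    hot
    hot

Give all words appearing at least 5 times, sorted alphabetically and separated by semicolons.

Unigram counts meeting the condition (at least 5 times):
  mind: 7
  then: 12

mind; then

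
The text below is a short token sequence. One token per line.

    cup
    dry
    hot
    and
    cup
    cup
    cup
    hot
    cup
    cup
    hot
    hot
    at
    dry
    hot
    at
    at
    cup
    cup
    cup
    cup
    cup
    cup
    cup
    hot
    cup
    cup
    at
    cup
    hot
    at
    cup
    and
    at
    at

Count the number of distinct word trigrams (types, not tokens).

35 tokens → 33 trigram windows in total.
Repeated trigrams (each contributes count−1 duplicates):
  cup cup cup: 6
  cup cup hot: 3
  cup hot cup: 2
  hot cup cup: 2
9 duplicate windows → 33 − 9 = 24 distinct.

24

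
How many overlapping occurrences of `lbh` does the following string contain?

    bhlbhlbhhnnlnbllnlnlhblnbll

2

Sliding a length-3 window over the 27 characters (25 positions):
  position 3–5: lbh
  position 6–8: lbh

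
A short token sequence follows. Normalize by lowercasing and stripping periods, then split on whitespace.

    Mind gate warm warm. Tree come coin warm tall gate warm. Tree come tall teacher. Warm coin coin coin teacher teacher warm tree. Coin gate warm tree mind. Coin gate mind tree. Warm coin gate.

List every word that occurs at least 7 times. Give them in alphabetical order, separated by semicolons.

coin; warm

Unigram counts meeting the condition (at least 7 times):
  coin: 7
  warm: 8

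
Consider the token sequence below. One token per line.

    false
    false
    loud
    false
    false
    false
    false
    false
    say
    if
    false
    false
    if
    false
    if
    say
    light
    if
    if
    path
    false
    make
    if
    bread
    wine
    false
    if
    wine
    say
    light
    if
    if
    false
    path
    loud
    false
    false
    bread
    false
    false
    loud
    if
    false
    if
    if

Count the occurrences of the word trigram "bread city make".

Scanning the 43 overlapping trigram windows for "bread city make":
  (none found)

0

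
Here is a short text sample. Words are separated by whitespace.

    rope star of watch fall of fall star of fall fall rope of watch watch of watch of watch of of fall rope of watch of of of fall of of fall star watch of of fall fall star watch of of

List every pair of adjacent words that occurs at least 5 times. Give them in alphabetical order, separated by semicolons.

Bigram counts meeting the condition (at least 5 times):
  of fall: 6
  of of: 6
  of watch: 5
  watch of: 6

of fall; of of; of watch; watch of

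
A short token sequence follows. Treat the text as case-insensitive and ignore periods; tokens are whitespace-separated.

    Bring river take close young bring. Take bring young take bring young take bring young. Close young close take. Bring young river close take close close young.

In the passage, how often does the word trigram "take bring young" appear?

4

Scanning the 25 overlapping trigram windows for "take bring young":
  position 7–9: take bring young
  position 10–12: take bring young
  position 13–15: take bring young
  position 19–21: take bring young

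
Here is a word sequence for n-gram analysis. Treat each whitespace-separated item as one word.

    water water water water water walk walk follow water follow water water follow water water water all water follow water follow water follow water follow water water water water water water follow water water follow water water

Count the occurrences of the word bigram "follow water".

Scanning the 36 overlapping bigram windows for "follow water":
  position 8–9: follow water
  position 10–11: follow water
  position 13–14: follow water
  position 19–20: follow water
  position 21–22: follow water
  position 23–24: follow water
  position 25–26: follow water
  position 32–33: follow water
  position 35–36: follow water

9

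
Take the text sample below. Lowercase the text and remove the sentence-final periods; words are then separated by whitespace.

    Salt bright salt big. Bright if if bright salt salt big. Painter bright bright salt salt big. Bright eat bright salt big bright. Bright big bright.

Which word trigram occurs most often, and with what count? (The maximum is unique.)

"salt big bright", 3 times

Trigram frequencies (highest first):
  salt big bright: 3
  bright salt big: 2
  bright salt salt: 2
  salt salt big: 2
  salt bright salt: 1
  big bright if: 1
  … (13 more, each ≤ 1)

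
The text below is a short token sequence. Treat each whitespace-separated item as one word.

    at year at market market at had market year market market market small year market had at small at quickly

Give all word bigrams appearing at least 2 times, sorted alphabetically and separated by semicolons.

market market; year market

Bigram counts meeting the condition (at least 2 times):
  market market: 3
  year market: 2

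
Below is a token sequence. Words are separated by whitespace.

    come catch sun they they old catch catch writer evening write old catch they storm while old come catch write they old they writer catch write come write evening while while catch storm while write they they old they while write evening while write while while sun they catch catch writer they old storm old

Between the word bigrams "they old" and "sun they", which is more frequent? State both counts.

"they old": 4 occurrences
"sun they": 2 occurrences

"they old" (4 vs 2)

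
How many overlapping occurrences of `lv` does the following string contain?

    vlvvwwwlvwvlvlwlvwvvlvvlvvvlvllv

Sliding a length-2 window over the 32 characters (31 positions):
  position 2–3: lv
  position 8–9: lv
  position 12–13: lv
  position 16–17: lv
  position 21–22: lv
  position 24–25: lv
  position 28–29: lv
  position 31–32: lv

8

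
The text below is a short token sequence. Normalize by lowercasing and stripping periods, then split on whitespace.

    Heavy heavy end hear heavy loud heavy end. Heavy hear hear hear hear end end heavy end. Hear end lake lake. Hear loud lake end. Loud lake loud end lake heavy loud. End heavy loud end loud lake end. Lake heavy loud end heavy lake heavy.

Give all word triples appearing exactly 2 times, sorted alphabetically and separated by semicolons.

Trigram counts meeting the condition (exactly 2 times):
  end lake heavy: 2
  end loud lake: 2
  hear hear hear: 2
  heavy end hear: 2
  lake heavy loud: 2
  loud end heavy: 2
  loud lake end: 2

end lake heavy; end loud lake; hear hear hear; heavy end hear; lake heavy loud; loud end heavy; loud lake end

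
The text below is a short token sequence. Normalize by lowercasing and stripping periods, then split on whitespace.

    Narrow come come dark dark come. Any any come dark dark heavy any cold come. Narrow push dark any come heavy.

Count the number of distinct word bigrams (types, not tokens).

17

21 tokens → 20 bigram windows in total.
Repeated bigrams (each contributes count−1 duplicates):
  any come: 2
  come dark: 2
  dark dark: 2
3 duplicate windows → 20 − 3 = 17 distinct.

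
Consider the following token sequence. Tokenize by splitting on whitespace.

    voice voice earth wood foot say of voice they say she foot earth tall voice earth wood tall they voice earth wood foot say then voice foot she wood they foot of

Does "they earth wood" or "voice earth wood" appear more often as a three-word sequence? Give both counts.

"voice earth wood" (3 vs 0)

"they earth wood": 0 occurrences
"voice earth wood": 3 occurrences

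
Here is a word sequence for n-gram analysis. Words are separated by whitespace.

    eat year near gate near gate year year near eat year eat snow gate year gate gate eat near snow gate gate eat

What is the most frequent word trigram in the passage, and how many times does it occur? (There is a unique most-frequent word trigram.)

Trigram frequencies (highest first):
  gate gate eat: 2
  eat year near: 1
  year near gate: 1
  near gate near: 1
  gate near gate: 1
  near gate year: 1
  … (14 more, each ≤ 1)

"gate gate eat", 2 times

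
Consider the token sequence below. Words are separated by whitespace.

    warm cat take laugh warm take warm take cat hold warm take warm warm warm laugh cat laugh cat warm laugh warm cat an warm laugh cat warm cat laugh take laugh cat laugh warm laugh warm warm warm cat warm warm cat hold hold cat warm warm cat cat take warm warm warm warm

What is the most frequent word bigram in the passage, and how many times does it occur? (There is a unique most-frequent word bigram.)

Bigram frequencies (highest first):
  warm warm: 9
  warm cat: 6
  laugh warm: 4
  warm laugh: 4
  laugh cat: 4
  cat warm: 4
  … (14 more, each ≤ 3)

"warm warm", 9 times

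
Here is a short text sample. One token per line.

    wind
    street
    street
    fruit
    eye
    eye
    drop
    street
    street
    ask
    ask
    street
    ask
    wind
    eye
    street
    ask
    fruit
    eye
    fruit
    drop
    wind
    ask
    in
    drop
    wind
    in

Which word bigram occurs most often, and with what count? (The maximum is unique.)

"street ask", 3 times

Bigram frequencies (highest first):
  street ask: 3
  street street: 2
  fruit eye: 2
  drop wind: 2
  wind street: 1
  street fruit: 1
  … (15 more, each ≤ 1)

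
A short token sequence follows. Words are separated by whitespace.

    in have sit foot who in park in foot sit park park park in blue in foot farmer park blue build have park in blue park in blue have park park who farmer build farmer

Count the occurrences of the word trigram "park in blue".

3

Scanning the 33 overlapping trigram windows for "park in blue":
  position 13–15: park in blue
  position 23–25: park in blue
  position 26–28: park in blue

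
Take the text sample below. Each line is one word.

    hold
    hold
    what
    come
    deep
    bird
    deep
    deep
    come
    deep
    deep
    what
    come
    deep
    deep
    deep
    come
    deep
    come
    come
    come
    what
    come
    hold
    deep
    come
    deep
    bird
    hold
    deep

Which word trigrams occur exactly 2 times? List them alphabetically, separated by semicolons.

Trigram counts meeting the condition (exactly 2 times):
  come deep bird: 2
  come deep deep: 2
  deep deep come: 2
  what come deep: 2

come deep bird; come deep deep; deep deep come; what come deep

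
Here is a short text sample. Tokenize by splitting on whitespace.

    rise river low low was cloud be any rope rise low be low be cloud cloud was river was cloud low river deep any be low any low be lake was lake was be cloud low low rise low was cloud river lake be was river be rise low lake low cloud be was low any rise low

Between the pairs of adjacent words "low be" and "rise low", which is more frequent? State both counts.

"low be": 3 occurrences
"rise low": 4 occurrences

"rise low" (4 vs 3)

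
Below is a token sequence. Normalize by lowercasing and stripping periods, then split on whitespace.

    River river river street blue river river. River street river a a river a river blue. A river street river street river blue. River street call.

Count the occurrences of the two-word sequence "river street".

Scanning the 25 overlapping bigram windows for "river street":
  position 3–4: river street
  position 8–9: river street
  position 18–19: river street
  position 20–21: river street
  position 24–25: river street

5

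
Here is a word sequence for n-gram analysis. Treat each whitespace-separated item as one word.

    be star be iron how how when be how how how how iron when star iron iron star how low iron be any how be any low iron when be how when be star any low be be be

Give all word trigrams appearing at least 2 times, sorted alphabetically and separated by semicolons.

Trigram counts meeting the condition (at least 2 times):
  how how how: 2
  how when be: 2
  when be how: 2

how how how; how when be; when be how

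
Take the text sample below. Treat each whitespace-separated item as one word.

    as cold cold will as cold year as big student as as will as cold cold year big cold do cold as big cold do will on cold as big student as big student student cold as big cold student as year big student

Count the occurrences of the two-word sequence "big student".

Scanning the 43 overlapping bigram windows for "big student":
  position 9–10: big student
  position 30–31: big student
  position 33–34: big student
  position 43–44: big student

4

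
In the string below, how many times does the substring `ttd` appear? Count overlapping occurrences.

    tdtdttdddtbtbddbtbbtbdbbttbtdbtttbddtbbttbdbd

1

Sliding a length-3 window over the 45 characters (43 positions):
  position 5–7: ttd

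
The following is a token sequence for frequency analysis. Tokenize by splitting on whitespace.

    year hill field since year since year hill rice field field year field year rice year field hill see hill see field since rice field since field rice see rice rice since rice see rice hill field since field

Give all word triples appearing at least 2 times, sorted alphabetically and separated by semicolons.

field since field; hill field since; rice see rice

Trigram counts meeting the condition (at least 2 times):
  field since field: 2
  hill field since: 2
  rice see rice: 2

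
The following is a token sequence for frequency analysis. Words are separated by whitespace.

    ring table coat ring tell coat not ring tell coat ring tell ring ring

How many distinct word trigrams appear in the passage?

14 tokens → 12 trigram windows in total.
Repeated trigrams (each contributes count−1 duplicates):
  coat ring tell: 2
  ring tell coat: 2
2 duplicate windows → 12 − 2 = 10 distinct.

10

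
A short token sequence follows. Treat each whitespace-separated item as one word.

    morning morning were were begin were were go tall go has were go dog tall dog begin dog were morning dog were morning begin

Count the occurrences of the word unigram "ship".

Scanning the 24 tokens for "ship":
  (none found)

0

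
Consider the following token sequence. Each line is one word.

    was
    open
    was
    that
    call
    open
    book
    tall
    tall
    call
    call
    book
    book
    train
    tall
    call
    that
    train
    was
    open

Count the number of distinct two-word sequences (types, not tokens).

17

20 tokens → 19 bigram windows in total.
Repeated bigrams (each contributes count−1 duplicates):
  tall call: 2
  was open: 2
2 duplicate windows → 19 − 2 = 17 distinct.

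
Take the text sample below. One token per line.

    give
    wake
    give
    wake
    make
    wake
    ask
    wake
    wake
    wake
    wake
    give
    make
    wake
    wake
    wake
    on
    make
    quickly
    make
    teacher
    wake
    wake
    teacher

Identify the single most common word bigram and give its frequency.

"wake wake", 6 times

Bigram frequencies (highest first):
  wake wake: 6
  give wake: 2
  wake give: 2
  make wake: 2
  wake make: 1
  wake ask: 1
  … (9 more, each ≤ 1)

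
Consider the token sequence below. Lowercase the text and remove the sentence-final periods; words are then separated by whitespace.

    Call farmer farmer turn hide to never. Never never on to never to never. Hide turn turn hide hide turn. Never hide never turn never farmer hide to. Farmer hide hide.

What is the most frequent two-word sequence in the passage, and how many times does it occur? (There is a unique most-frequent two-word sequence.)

"to never", 3 times

Bigram frequencies (highest first):
  to never: 3
  turn hide: 2
  hide to: 2
  never never: 2
  never hide: 2
  hide turn: 2
  … (14 more, each ≤ 2)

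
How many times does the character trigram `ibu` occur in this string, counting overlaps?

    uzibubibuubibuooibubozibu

Sliding a length-3 window over the 25 characters (23 positions):
  position 3–5: ibu
  position 7–9: ibu
  position 12–14: ibu
  position 17–19: ibu
  position 23–25: ibu

5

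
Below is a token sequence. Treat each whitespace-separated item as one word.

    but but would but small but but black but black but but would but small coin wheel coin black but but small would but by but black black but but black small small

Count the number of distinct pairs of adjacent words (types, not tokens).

33 tokens → 32 bigram windows in total.
Repeated bigrams (each contributes count−1 duplicates):
  but but: 5
  black but: 4
  but black: 4
  but small: 3
  would but: 3
  but would: 2
15 duplicate windows → 32 − 15 = 17 distinct.

17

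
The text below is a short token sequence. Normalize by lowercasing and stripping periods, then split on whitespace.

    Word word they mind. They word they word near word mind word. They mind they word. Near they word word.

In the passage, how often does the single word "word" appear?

9

Scanning the 20 tokens for "word":
  position 1: word
  position 2: word
  position 6: word
  position 8: word
  position 10: word
  position 12: word
  position 16: word
  position 19: word
  position 20: word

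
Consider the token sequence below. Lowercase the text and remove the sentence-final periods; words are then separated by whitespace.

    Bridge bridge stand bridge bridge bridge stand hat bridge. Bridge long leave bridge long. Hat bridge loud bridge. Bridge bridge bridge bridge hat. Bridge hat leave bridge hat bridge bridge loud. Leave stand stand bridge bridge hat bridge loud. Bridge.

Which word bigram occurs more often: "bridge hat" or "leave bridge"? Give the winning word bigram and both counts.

"bridge hat": 4 occurrences
"leave bridge": 2 occurrences

"bridge hat" (4 vs 2)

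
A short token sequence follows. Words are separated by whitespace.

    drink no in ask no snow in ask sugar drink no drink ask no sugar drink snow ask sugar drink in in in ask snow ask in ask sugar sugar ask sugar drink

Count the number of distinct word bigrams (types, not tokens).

33 tokens → 32 bigram windows in total.
Repeated bigrams (each contributes count−1 duplicates):
  ask sugar: 4
  in ask: 4
  sugar drink: 4
  ask no: 2
  drink no: 2
  in in: 2
  snow ask: 2
13 duplicate windows → 32 − 13 = 19 distinct.

19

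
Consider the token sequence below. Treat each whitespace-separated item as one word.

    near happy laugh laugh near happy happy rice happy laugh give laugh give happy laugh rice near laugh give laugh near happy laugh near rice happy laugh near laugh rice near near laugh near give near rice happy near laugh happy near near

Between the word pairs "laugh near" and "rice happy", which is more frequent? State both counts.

"laugh near" (5 vs 3)

"laugh near": 5 occurrences
"rice happy": 3 occurrences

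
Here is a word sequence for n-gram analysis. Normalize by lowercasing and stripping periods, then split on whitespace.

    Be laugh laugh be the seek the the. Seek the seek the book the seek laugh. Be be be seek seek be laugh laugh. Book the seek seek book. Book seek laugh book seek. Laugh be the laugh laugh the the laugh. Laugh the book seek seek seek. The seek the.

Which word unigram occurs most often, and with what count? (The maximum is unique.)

Unigram frequencies (highest first):
  seek: 14
  the: 13
  laugh: 11
  be: 7
  book: 6

"seek", 14 times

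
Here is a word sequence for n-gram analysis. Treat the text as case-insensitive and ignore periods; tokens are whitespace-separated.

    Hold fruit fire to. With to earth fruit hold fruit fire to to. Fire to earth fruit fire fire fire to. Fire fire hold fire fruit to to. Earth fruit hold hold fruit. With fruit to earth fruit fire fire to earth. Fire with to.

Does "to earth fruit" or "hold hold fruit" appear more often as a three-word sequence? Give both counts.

"to earth fruit": 4 occurrences
"hold hold fruit": 1 occurrence

"to earth fruit" (4 vs 1)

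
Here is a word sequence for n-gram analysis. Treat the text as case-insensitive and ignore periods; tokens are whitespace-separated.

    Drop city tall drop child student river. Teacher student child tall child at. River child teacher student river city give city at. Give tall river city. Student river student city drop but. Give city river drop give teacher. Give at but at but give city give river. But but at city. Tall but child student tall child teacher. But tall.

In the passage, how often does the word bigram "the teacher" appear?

0

Scanning the 59 overlapping bigram windows for "the teacher":
  (none found)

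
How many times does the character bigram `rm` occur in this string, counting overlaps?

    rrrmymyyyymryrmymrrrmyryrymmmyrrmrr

4

Sliding a length-2 window over the 35 characters (34 positions):
  position 3–4: rm
  position 14–15: rm
  position 20–21: rm
  position 32–33: rm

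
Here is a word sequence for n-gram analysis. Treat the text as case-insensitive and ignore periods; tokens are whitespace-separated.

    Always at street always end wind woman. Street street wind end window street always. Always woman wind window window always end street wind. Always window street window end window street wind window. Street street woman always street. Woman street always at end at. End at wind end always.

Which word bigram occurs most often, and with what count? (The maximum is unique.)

Bigram frequencies (highest first):
  window street: 4
  street always: 3
  street wind: 3
  always at: 2
  always end: 2
  woman street: 2
  … (24 more, each ≤ 2)

"window street", 4 times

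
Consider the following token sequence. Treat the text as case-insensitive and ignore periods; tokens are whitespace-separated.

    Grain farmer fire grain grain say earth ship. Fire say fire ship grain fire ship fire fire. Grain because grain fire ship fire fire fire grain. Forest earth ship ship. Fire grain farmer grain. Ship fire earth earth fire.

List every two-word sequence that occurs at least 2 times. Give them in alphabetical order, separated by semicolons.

Bigram counts meeting the condition (at least 2 times):
  earth ship: 2
  fire fire: 3
  fire grain: 4
  fire ship: 3
  grain farmer: 2
  grain fire: 2
  ship fire: 5

earth ship; fire fire; fire grain; fire ship; grain farmer; grain fire; ship fire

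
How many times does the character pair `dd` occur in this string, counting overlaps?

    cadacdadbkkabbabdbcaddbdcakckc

1

Sliding a length-2 window over the 30 characters (29 positions):
  position 21–22: dd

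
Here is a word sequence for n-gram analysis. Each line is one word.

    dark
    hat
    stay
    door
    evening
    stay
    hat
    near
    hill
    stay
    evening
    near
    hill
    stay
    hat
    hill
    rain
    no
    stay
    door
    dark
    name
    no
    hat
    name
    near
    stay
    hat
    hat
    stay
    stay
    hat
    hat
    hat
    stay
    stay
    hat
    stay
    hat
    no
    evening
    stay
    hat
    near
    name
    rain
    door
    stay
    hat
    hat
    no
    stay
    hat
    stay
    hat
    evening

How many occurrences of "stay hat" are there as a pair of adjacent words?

Scanning the 55 overlapping bigram windows for "stay hat":
  position 6–7: stay hat
  position 14–15: stay hat
  position 27–28: stay hat
  position 31–32: stay hat
  position 36–37: stay hat
  position 38–39: stay hat
  position 42–43: stay hat
  position 48–49: stay hat
  position 52–53: stay hat
  position 54–55: stay hat

10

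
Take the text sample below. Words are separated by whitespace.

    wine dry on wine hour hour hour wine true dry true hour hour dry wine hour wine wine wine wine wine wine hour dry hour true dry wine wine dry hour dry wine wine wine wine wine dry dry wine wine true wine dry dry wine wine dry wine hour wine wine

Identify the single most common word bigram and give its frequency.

"wine wine", 13 times

Bigram frequencies (highest first):
  wine wine: 13
  dry wine: 6
  wine dry: 5
  wine hour: 4
  hour hour: 3
  hour wine: 3
  … (11 more, each ≤ 3)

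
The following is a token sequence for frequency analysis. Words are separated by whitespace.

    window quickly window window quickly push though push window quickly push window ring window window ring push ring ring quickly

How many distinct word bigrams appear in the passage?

20 tokens → 19 bigram windows in total.
Repeated bigrams (each contributes count−1 duplicates):
  window quickly: 3
  push window: 2
  quickly push: 2
  window ring: 2
  window window: 2
6 duplicate windows → 19 − 6 = 13 distinct.

13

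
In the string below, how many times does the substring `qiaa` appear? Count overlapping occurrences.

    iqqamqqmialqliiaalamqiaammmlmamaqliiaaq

Sliding a length-4 window over the 39 characters (36 positions):
  position 21–24: qiaa

1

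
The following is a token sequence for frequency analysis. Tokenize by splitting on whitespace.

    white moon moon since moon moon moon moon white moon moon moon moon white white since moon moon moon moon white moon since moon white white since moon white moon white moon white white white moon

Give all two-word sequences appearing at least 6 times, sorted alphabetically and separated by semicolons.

Bigram counts meeting the condition (at least 6 times):
  moon moon: 10
  moon white: 7
  white moon: 6

moon moon; moon white; white moon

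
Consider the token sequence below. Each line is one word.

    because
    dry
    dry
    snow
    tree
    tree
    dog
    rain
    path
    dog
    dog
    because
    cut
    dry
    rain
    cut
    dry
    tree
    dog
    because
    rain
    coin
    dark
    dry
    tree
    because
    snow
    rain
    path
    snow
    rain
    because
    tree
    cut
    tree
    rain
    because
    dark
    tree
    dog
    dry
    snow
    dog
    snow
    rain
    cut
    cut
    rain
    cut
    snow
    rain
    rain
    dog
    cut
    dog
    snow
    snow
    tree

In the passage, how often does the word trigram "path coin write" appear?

Scanning the 56 overlapping trigram windows for "path coin write":
  (none found)

0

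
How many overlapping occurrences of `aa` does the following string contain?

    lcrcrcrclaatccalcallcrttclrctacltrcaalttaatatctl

Sliding a length-2 window over the 48 characters (47 positions):
  position 10–11: aa
  position 36–37: aa
  position 41–42: aa

3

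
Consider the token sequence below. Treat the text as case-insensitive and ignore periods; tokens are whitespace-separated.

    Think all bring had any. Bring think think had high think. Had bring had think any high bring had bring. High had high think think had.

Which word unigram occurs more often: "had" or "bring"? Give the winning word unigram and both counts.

"had": 7 occurrences
"bring": 5 occurrences

"had" (7 vs 5)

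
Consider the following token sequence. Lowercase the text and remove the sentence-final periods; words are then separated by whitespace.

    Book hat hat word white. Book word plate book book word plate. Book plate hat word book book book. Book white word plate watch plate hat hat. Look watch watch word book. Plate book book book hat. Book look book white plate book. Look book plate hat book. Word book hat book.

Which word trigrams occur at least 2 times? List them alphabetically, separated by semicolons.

book book book; book hat book; book look book; book plate hat; book word plate; plate book book; word plate book

Trigram counts meeting the condition (at least 2 times):
  book book book: 3
  book hat book: 2
  book look book: 2
  book plate hat: 2
  book word plate: 2
  plate book book: 2
  word plate book: 2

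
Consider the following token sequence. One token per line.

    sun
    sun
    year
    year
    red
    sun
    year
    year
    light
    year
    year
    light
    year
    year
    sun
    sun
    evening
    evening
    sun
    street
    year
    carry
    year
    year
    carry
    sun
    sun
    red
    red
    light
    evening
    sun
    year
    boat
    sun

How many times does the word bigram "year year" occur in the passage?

5

Scanning the 34 overlapping bigram windows for "year year":
  position 3–4: year year
  position 7–8: year year
  position 10–11: year year
  position 13–14: year year
  position 23–24: year year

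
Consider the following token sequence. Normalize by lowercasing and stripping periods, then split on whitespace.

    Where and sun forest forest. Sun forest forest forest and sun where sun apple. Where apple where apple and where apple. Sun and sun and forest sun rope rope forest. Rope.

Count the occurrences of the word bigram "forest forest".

Scanning the 30 overlapping bigram windows for "forest forest":
  position 4–5: forest forest
  position 7–8: forest forest
  position 8–9: forest forest

3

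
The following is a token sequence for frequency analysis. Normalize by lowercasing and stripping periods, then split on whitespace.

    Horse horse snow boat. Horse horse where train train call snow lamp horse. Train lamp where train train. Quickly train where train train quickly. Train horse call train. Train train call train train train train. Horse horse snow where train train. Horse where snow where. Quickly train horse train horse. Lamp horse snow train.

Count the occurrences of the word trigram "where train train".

Scanning the 52 overlapping trigram windows for "where train train":
  position 7–9: where train train
  position 16–18: where train train
  position 21–23: where train train
  position 39–41: where train train

4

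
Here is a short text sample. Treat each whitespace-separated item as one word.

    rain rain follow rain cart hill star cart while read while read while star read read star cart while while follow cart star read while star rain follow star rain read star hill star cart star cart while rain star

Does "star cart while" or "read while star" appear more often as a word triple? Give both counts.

"star cart while" (3 vs 2)

"star cart while": 3 occurrences
"read while star": 2 occurrences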